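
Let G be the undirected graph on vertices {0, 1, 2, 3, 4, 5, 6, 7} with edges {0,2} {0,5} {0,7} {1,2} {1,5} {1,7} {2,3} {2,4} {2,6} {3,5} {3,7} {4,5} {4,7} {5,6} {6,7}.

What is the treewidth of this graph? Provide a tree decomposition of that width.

Treewidth 3.
One such decomposition:
Bags: B1 = {1, 2, 5, 7}  B2 = {2, 5, 6, 7}  B3 = {0, 2, 5, 7}  B4 = {2, 4, 5, 7}  B5 = {2, 3, 5, 7}
Tree: B1–B2, B2–B3, B3–B4, B4–B5

Every bag has size at most 4, so the width is 4 − 1 = 3 and tw(G) ≤ 3. For the lower bound: the 4 vertex sets {1,5}, {2,6}, {7}, {0} are disjoint, each induces a connected subgraph, and every pair is joined by at least one edge of G. Contracting each set to a single vertex therefore yields K_{4} as a minor, and since treewidth is minor-monotone, tw(G) ≥ tw(K_{4}) = 3. Combining the bounds, tw(G) = 3.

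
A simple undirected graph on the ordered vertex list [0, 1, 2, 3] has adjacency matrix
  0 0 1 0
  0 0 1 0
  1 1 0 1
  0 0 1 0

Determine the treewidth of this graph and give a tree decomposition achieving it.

Treewidth 1.
One optimal decomposition is:
Bags: B1 = {2, 3}  B2 = {0, 2}  B3 = {1, 2}
Tree: B1–B2, B1–B3

Each bag holds 2 vertices, so the decomposition has width 1, which upper-bounds the treewidth. Since G has at least one edge (e.g. 3–2), it is not an edgeless graph, so tw(G) ≥ 1. Therefore the treewidth is 1.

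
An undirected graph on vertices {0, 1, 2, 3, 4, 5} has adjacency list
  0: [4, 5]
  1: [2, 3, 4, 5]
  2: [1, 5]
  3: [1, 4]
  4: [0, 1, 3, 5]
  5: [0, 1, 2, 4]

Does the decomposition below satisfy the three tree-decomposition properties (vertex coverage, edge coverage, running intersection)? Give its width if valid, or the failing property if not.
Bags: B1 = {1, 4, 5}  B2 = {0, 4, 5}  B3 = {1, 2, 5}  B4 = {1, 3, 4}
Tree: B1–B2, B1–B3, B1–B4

Yes; width 2.

Checking the three conditions: (i) the bags cover all of {0, 1, 2, 3, 4, 5}; (ii) for each edge, some bag contains both endpoints; (iii) the bags containing any fixed vertex form a subtree. All hold, so the decomposition is valid with width 3 − 1 = 2.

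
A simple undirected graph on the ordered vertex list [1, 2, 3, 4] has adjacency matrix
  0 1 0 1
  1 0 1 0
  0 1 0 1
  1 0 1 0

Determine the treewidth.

A width-2 tree decomposition is:
Bags: B1 = {2, 3, 4}  B2 = {1, 2, 4}
Tree: B1–B2
Every bag has size at most 3, so the width is 3 − 1 = 2 and tw(G) ≤ 2. Since 4–3–2–1–4 is a cycle in G, G is not acyclic. Forests are exactly the graphs of treewidth ≤ 1, so tw(G) ≥ 2. The upper and lower bounds meet at 2, so that is the treewidth.

2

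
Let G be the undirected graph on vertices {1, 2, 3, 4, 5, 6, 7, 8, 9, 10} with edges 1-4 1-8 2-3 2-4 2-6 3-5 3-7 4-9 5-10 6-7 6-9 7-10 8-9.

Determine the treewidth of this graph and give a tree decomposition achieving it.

Every bag has size at most 3, so the width is 3 − 1 = 2 and tw(G) ≤ 2. Since 8–1–4–9–8 is a cycle in G, G is not acyclic. Forests are exactly the graphs of treewidth ≤ 1, so tw(G) ≥ 2. Therefore the treewidth is 2.

Treewidth 2.
One optimal decomposition is:
Bags: B1 = {1, 8, 9}  B2 = {1, 4, 9}  B3 = {4, 6, 9}  B4 = {2, 4, 6}  B5 = {2, 6, 7}  B6 = {2, 3, 7}  B7 = {3, 7, 10}  B8 = {3, 5, 10}
Tree: B1–B2, B2–B3, B3–B4, B4–B5, B5–B6, B6–B7, B7–B8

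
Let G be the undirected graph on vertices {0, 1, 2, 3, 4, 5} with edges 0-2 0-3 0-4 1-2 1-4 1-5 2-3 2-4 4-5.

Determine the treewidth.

2

A width-2 tree decomposition is:
Bags: B1 = {1, 2, 4}  B2 = {0, 2, 4}  B3 = {1, 4, 5}  B4 = {0, 2, 3}
Tree: B1–B2, B1–B3, B2–B4
Each bag holds 3 vertices, so the decomposition has width 2, which upper-bounds the treewidth. Conversely, {0, 2, 3} is a clique of size 3, and the vertices of any clique must share a bag in every tree decomposition; so some bag has ≥ 3 vertices and tw(G) ≥ 2. Combining the bounds, tw(G) = 2.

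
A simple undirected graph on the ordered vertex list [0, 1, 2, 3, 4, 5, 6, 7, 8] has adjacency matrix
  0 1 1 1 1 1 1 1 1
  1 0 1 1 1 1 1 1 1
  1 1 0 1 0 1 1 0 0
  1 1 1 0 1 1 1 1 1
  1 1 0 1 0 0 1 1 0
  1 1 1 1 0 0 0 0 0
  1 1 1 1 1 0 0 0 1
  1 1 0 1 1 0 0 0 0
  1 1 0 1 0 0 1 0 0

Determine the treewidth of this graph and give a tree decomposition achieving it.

Treewidth 4.
One optimal decomposition is:
Bags: B1 = {0, 1, 3, 4, 6}  B2 = {0, 1, 2, 3, 6}  B3 = {0, 1, 3, 6, 8}  B4 = {0, 1, 3, 4, 7}  B5 = {0, 1, 2, 3, 5}
Tree: B1–B2, B2–B3, B1–B4, B2–B5

The largest bag has 5 vertices, giving width 4; this decomposition certifies tw(G) ≤ 4. On the other hand G contains the 5-clique {0, 1, 2, 3, 5}. A clique must lie in a single bag of any decomposition, so no decomposition can have width below 4. The upper and lower bounds meet at 4, so that is the treewidth.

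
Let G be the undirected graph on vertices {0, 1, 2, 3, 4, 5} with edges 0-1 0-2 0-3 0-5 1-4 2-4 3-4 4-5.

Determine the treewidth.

2

A width-2 tree decomposition is:
Bags: B1 = {0, 4, 5}  B2 = {0, 1, 4}  B3 = {0, 3, 4}  B4 = {0, 2, 4}
Tree: B1–B2, B2–B3, B3–B4
Every bag has size at most 3, so the width is 3 − 1 = 2 and tw(G) ≤ 2. The edges 5–4–1–0–5 form a cycle, so G is not a tree and its treewidth is at least 2. Hence tw(G) = 2 exactly.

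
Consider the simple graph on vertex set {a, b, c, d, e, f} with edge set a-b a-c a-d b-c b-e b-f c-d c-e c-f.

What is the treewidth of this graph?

2

A width-2 tree decomposition is:
Bags: B1 = {a, b, c}  B2 = {b, c, e}  B3 = {b, c, f}  B4 = {a, c, d}
Tree: B1–B2, B2–B3, B1–B4
Every bag has size at most 3, so the width is 3 − 1 = 2 and tw(G) ≤ 2. On the other hand G contains the 3-clique {a, c, d}. A clique must lie in a single bag of any decomposition, so no decomposition can have width below 2. Combining the bounds, tw(G) = 2.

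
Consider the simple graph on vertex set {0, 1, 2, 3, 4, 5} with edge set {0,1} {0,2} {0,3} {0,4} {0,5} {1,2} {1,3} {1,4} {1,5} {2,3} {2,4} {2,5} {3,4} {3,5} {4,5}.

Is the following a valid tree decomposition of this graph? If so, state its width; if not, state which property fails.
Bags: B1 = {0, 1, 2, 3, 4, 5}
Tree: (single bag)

Yes; width 5.

Checking the three conditions: (i) the bags cover all of {0, 1, 2, 3, 4, 5}; (ii) for each edge, some bag contains both endpoints; (iii) the bags containing any fixed vertex form a subtree. All hold, so the decomposition is valid with width 6 − 1 = 5.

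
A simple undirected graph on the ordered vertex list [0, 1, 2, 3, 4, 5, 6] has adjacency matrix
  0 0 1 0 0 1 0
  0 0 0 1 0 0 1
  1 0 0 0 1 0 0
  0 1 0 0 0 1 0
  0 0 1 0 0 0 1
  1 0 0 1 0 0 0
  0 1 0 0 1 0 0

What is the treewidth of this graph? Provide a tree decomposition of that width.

Each bag holds 3 vertices, so the decomposition has width 2, which upper-bounds the treewidth. The edges 1–3–5–0–2–4–6–1 form a cycle, so G is not a tree and its treewidth is at least 2. Hence tw(G) = 2 exactly.

Treewidth 2.
Bags: B1 = {1, 3, 5}  B2 = {0, 1, 5}  B3 = {0, 1, 2}  B4 = {1, 2, 4}  B5 = {1, 4, 6}
Tree: B1–B2, B2–B3, B3–B4, B4–B5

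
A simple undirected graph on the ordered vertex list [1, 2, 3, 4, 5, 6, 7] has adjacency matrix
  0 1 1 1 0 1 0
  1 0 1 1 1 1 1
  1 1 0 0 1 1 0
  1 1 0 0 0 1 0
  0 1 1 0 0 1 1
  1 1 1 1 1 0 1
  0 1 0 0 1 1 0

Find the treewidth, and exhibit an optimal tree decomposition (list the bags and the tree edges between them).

The largest bag has 4 vertices, giving width 3; this decomposition certifies tw(G) ≤ 3. For the lower bound, the 4 vertices {1, 2, 3, 6} are pairwise adjacent, and any tree decomposition puts a clique entirely inside one bag — forcing width ≥ 3. Hence tw(G) = 3 exactly.

Treewidth 3.
One optimal decomposition is:
Bags: B1 = {2, 5, 6, 7}  B2 = {2, 3, 5, 6}  B3 = {1, 2, 3, 6}  B4 = {1, 2, 4, 6}
Tree: B1–B2, B2–B3, B3–B4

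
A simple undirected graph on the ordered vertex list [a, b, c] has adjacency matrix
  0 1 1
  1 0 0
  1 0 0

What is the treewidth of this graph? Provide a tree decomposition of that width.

Each bag holds 2 vertices, so the decomposition has width 1, which upper-bounds the treewidth. Since G has at least one edge (e.g. c–a), it is not an edgeless graph, so tw(G) ≥ 1. Combining the bounds, tw(G) = 1.

Treewidth 1.
One such decomposition:
Bags: B1 = {a, c}  B2 = {a, b}
Tree: B1–B2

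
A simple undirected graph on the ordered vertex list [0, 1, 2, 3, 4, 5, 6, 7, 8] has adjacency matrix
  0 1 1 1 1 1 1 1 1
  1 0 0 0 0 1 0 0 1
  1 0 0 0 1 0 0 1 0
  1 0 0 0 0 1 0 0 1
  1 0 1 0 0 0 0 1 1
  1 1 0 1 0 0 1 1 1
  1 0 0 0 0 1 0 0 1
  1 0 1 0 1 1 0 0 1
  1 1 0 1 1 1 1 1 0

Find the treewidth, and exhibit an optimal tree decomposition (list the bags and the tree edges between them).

Treewidth 3.
One optimal decomposition is:
Bags: B1 = {0, 5, 7, 8}  B2 = {0, 4, 7, 8}  B3 = {0, 2, 4, 7}  B4 = {0, 5, 6, 8}  B5 = {0, 3, 5, 8}  B6 = {0, 1, 5, 8}
Tree: B1–B2, B2–B3, B1–B4, B1–B5, B1–B6

Each bag holds 4 vertices, so the decomposition has width 3, which upper-bounds the treewidth. Conversely, {0, 4, 7, 8} is a clique of size 4, and the vertices of any clique must share a bag in every tree decomposition; so some bag has ≥ 4 vertices and tw(G) ≥ 3. The upper and lower bounds meet at 3, so that is the treewidth.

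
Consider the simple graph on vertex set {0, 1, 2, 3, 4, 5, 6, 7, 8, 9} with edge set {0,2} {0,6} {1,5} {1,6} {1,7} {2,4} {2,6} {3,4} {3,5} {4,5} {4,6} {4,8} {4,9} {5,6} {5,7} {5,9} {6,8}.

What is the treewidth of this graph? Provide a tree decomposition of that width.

Treewidth 2.
One optimal decomposition is:
Bags: B1 = {3, 4, 5}  B2 = {4, 5, 6}  B3 = {4, 5, 9}  B4 = {4, 6, 8}  B5 = {2, 4, 6}  B6 = {0, 2, 6}  B7 = {1, 5, 6}  B8 = {1, 5, 7}
Tree: B1–B2, B2–B3, B2–B4, B2–B5, B5–B6, B2–B7, B7–B8

The largest bag has 3 vertices, giving width 2; this decomposition certifies tw(G) ≤ 2. Conversely, {0, 2, 6} is a clique of size 3, and the vertices of any clique must share a bag in every tree decomposition; so some bag has ≥ 3 vertices and tw(G) ≥ 2. Combining the bounds, tw(G) = 2.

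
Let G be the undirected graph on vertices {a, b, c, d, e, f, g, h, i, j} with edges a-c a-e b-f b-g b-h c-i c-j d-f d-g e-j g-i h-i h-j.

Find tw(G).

A width-2 tree decomposition is:
Bags: B1 = {a, e, j}  B2 = {a, c, j}  B3 = {c, h, j}  B4 = {c, h, i}  B5 = {b, h, i}  B6 = {b, g, i}  B7 = {b, f, g}  B8 = {d, f, g}
Tree: B1–B2, B2–B3, B3–B4, B4–B5, B5–B6, B6–B7, B7–B8
The largest bag has 3 vertices, giving width 2; this decomposition certifies tw(G) ≤ 2. For the lower bound, G contains the cycle e–a–c–j–e, so G is not a forest; only forests have treewidth ≤ 1, hence tw(G) ≥ 2. Combining the bounds, tw(G) = 2.

2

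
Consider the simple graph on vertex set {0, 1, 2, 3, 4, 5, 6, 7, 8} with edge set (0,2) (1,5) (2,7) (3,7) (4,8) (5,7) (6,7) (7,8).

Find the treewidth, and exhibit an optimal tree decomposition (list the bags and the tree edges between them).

Treewidth 1.
One such decomposition:
Bags: B1 = {2, 7}  B2 = {6, 7}  B3 = {7, 8}  B4 = {0, 2}  B5 = {5, 7}  B6 = {3, 7}  B7 = {1, 5}  B8 = {4, 8}
Tree: B1–B2, B2–B3, B1–B4, B3–B5, B1–B6, B5–B7, B3–B8

Every bag has size at most 2, so the width is 2 − 1 = 1 and tw(G) ≤ 1. G has an edge, so its treewidth is at least 1. Combining the bounds, tw(G) = 1.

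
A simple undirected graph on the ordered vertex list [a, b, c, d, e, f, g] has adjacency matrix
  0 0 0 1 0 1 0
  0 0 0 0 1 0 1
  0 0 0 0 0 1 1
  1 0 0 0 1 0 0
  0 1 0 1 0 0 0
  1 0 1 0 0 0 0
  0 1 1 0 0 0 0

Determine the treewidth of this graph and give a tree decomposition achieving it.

Treewidth 2.
One such decomposition:
Bags: B1 = {a, d, e}  B2 = {a, b, e}  B3 = {a, b, g}  B4 = {a, c, g}  B5 = {a, c, f}
Tree: B1–B2, B2–B3, B3–B4, B4–B5

Every bag has size at most 3, so the width is 3 − 1 = 2 and tw(G) ≤ 2. The edges a–d–e–b–g–c–f–a form a cycle, so G is not a tree and its treewidth is at least 2. Combining the bounds, tw(G) = 2.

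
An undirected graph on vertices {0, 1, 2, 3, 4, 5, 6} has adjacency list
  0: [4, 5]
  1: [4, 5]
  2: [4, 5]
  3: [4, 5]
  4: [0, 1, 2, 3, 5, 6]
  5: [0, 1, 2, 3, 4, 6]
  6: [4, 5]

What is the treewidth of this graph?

2

A width-2 tree decomposition is:
Bags: B1 = {2, 4, 5}  B2 = {4, 5, 6}  B3 = {0, 4, 5}  B4 = {3, 4, 5}  B5 = {1, 4, 5}
Tree: B1–B2, B1–B3, B1–B4, B4–B5
The largest bag has 3 vertices, giving width 2; this decomposition certifies tw(G) ≤ 2. On the other hand G contains the 3-clique {0, 4, 5}. A clique must lie in a single bag of any decomposition, so no decomposition can have width below 2. Therefore the treewidth is 2.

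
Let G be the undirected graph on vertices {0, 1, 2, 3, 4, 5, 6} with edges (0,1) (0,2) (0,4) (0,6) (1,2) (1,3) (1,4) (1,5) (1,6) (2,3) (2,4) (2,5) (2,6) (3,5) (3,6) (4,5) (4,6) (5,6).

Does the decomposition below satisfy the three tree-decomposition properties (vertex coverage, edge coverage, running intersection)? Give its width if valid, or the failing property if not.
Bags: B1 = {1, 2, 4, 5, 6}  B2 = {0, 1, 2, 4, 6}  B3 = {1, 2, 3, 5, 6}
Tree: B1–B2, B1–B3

Every vertex of G appears in some bag (union = {0, 1, 2, 3, 4, 5, 6}); every edge is covered by a bag; and for each vertex v the set of bags containing v is connected in the bag tree. The decomposition is therefore valid. The largest bag has 5 vertices, so the width is 4.

Yes; width 4.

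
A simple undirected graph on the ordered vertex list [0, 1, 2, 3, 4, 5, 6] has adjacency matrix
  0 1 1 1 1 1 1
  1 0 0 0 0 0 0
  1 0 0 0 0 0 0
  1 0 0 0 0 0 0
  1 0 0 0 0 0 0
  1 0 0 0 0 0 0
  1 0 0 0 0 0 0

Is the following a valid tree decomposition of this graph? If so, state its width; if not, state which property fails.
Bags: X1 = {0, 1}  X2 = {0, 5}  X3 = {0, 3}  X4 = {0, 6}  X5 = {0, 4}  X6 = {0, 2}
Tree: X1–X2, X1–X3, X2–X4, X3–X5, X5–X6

Every vertex of G appears in some bag (union = {0, 1, 2, 3, 4, 5, 6}); every edge is covered by a bag; and for each vertex v the set of bags containing v is connected in the bag tree. The decomposition is therefore valid. The largest bag has 2 vertices, so the width is 1.

Yes; width 1.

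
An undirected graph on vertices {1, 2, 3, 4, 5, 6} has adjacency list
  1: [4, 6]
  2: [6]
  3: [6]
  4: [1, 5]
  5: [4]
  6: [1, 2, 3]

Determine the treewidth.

1

A width-1 tree decomposition is:
Bags: B1 = {4, 5}  B2 = {1, 4}  B3 = {1, 6}  B4 = {3, 6}  B5 = {2, 6}
Tree: B1–B2, B2–B3, B3–B4, B4–B5
Every bag has size at most 2, so the width is 2 − 1 = 1 and tw(G) ≤ 1. Since G has at least one edge (e.g. 4–5), it is not an edgeless graph, so tw(G) ≥ 1. Therefore the treewidth is 1.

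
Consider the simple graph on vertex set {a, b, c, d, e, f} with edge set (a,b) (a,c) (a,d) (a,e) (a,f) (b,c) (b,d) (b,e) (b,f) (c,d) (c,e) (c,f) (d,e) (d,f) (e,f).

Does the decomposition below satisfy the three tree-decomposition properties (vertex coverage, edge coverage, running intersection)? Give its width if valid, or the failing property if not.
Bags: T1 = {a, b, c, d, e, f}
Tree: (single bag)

Checking the three conditions: (i) the bags cover all of {a, b, c, d, e, f}; (ii) for each edge, some bag contains both endpoints; (iii) the bags containing any fixed vertex form a subtree. All hold, so the decomposition is valid with width 6 − 1 = 5.

Yes; width 5.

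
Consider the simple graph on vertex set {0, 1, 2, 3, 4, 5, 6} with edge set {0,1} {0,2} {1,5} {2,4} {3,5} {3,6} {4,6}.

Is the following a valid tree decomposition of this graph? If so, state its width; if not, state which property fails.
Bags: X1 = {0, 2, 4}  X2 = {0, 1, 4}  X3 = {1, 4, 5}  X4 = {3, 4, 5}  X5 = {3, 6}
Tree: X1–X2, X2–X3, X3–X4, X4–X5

A tree decomposition must satisfy three properties: every vertex lies in some bag; for every edge, both endpoints lie together in some bag; and for every vertex, the bags containing it form a connected subtree. Here edge (4,6) lies in no bag, so the decomposition is invalid.

No — edge (4,6) lies in no bag.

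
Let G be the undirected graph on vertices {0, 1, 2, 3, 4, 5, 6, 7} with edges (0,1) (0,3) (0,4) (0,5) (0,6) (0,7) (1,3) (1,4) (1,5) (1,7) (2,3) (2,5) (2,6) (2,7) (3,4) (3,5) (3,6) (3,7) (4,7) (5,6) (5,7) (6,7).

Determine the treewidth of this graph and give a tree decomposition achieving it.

Every bag has size at most 5, so the width is 5 − 1 = 4 and tw(G) ≤ 4. On the other hand G contains the 5-clique {0, 1, 3, 4, 7}. A clique must lie in a single bag of any decomposition, so no decomposition can have width below 4. The upper and lower bounds meet at 4, so that is the treewidth.

Treewidth 4.
One such decomposition:
Bags: B1 = {0, 3, 5, 6, 7}  B2 = {0, 1, 3, 5, 7}  B3 = {2, 3, 5, 6, 7}  B4 = {0, 1, 3, 4, 7}
Tree: B1–B2, B1–B3, B2–B4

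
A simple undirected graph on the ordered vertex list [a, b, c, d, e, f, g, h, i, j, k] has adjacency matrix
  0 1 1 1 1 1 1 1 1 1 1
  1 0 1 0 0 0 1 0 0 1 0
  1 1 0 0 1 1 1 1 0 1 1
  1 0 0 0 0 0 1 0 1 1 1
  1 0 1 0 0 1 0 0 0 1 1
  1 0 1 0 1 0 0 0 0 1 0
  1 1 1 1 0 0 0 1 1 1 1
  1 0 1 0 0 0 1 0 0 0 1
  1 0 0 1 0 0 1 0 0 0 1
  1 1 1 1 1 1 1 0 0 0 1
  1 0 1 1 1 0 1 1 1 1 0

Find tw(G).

A width-4 tree decomposition is:
Bags: B1 = {a, b, c, g, j}  B2 = {a, c, g, j, k}  B3 = {a, c, e, j, k}  B4 = {a, c, e, f, j}  B5 = {a, c, g, h, k}  B6 = {a, d, g, j, k}  B7 = {a, d, g, i, k}
Tree: B1–B2, B2–B3, B3–B4, B2–B5, B2–B6, B6–B7
The largest bag has 5 vertices, giving width 4; this decomposition certifies tw(G) ≤ 4. Conversely, {a, d, g, j, k} is a clique of size 5, and the vertices of any clique must share a bag in every tree decomposition; so some bag has ≥ 5 vertices and tw(G) ≥ 4. Therefore the treewidth is 4.

4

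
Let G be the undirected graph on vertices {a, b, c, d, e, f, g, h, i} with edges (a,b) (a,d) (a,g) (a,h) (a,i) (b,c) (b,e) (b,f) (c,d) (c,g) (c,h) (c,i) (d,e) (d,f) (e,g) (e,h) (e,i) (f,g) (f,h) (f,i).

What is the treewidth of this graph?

4

A width-4 tree decomposition is:
Bags: B1 = {a, c, e, f, g}  B2 = {a, b, c, e, f}  B3 = {a, c, e, f, h}  B4 = {a, c, e, f, i}  B5 = {a, c, d, e, f}
Tree: B1–B2, B2–B3, B3–B4, B4–B5
The largest bag has 5 vertices, giving width 4; this decomposition certifies tw(G) ≤ 4. For the lower bound: the 5 vertex sets {a,g}, {b,e}, {c,h}, {f}, {i} are disjoint, each induces a connected subgraph, and every pair is joined by at least one edge of G. Contracting each set to a single vertex therefore yields K_{5} as a minor, and since treewidth is minor-monotone, tw(G) ≥ tw(K_{5}) = 4. The upper and lower bounds meet at 4, so that is the treewidth.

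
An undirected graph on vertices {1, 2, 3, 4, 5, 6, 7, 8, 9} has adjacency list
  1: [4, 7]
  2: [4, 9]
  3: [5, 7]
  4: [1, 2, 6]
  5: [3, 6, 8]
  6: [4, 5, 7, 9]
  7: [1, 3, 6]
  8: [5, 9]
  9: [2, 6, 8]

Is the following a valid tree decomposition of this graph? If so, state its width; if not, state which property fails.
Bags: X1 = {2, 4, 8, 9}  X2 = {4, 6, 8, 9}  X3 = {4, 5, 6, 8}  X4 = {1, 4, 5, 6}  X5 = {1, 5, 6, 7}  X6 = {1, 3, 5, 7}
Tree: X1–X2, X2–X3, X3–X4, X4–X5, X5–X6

Yes; width 3.

Checking the three conditions: (i) the bags cover all of {1, 2, 3, 4, 5, 6, 7, 8, 9}; (ii) for each edge, some bag contains both endpoints; (iii) the bags containing any fixed vertex form a subtree. All hold, so the decomposition is valid with width 4 − 1 = 3.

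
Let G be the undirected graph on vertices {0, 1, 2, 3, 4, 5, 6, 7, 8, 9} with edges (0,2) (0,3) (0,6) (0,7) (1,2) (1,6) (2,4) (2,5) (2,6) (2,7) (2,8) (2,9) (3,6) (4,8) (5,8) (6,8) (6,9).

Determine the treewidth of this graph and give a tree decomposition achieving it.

Each bag holds 3 vertices, so the decomposition has width 2, which upper-bounds the treewidth. On the other hand G contains the 3-clique {2, 4, 8}. A clique must lie in a single bag of any decomposition, so no decomposition can have width below 2. The upper and lower bounds meet at 2, so that is the treewidth.

Treewidth 2.
One optimal decomposition is:
Bags: B1 = {2, 6, 9}  B2 = {2, 6, 8}  B3 = {2, 5, 8}  B4 = {0, 2, 6}  B5 = {0, 3, 6}  B6 = {0, 2, 7}  B7 = {1, 2, 6}  B8 = {2, 4, 8}
Tree: B1–B2, B2–B3, B2–B4, B4–B5, B4–B6, B1–B7, B3–B8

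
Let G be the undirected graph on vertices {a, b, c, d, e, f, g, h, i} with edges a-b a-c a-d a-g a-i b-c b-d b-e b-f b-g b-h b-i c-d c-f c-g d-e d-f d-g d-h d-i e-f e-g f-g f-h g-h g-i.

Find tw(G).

A width-4 tree decomposition is:
Bags: B1 = {b, c, d, f, g}  B2 = {a, b, c, d, g}  B3 = {b, d, e, f, g}  B4 = {b, d, f, g, h}  B5 = {a, b, d, g, i}
Tree: B1–B2, B1–B3, B3–B4, B2–B5
The largest bag has 5 vertices, giving width 4; this decomposition certifies tw(G) ≤ 4. For the lower bound, the 5 vertices {a, b, c, d, g} are pairwise adjacent, and any tree decomposition puts a clique entirely inside one bag — forcing width ≥ 4. The upper and lower bounds meet at 4, so that is the treewidth.

4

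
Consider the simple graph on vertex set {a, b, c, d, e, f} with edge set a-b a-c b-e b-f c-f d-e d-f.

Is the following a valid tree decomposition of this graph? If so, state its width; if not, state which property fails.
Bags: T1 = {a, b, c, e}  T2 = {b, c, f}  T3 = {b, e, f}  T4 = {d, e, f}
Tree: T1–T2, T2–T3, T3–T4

No — bags containing vertex e are not connected in the tree.

A tree decomposition must satisfy three properties: every vertex lies in some bag; for every edge, both endpoints lie together in some bag; and for every vertex, the bags containing it form a connected subtree. Here bags containing vertex e are not connected in the tree, so the decomposition is invalid.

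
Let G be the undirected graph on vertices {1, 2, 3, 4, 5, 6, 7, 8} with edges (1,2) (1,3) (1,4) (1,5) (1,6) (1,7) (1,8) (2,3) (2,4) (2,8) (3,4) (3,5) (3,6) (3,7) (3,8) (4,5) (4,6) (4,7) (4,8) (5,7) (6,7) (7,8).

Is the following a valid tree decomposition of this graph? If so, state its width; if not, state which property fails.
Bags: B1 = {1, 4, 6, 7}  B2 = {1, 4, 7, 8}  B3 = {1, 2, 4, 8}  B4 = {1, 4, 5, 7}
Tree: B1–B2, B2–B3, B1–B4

A tree decomposition must satisfy three properties: every vertex lies in some bag; for every edge, both endpoints lie together in some bag; and for every vertex, the bags containing it form a connected subtree. Here vertex 3 appears in no bag, so the decomposition is invalid.

No — vertex 3 appears in no bag.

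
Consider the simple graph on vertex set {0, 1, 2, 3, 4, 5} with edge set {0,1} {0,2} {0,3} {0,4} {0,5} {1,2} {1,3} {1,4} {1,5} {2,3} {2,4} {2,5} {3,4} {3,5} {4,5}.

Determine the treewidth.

A width-5 tree decomposition is:
Bags: B1 = {0, 1, 2, 3, 4, 5}
Tree: (single bag)
A single bag containing all 6 vertices is trivially a valid decomposition of width 5. On the other hand G contains the 6-clique {0, 1, 2, 3, 4, 5}. A clique must lie in a single bag of any decomposition, so no decomposition can have width below 5. Therefore the treewidth is 5.

5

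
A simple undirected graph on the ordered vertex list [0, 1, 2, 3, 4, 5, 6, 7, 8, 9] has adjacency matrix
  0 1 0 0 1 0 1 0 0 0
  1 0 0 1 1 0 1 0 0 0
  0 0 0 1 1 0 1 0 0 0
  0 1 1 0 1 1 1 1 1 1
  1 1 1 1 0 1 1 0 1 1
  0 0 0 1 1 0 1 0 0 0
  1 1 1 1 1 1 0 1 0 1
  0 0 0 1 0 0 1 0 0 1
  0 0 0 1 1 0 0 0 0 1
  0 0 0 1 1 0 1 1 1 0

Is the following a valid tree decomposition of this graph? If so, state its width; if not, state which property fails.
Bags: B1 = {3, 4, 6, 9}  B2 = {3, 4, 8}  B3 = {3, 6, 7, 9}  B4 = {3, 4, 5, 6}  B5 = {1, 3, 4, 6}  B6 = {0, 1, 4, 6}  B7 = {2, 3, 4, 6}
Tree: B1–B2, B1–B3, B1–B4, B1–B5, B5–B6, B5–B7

No — edge (9,8) lies in no bag.

A tree decomposition must satisfy three properties: every vertex lies in some bag; for every edge, both endpoints lie together in some bag; and for every vertex, the bags containing it form a connected subtree. Here edge (9,8) lies in no bag, so the decomposition is invalid.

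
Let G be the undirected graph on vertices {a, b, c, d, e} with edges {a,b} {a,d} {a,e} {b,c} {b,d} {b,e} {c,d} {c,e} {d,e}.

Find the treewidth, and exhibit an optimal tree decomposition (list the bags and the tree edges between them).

Every bag has size at most 4, so the width is 4 − 1 = 3 and tw(G) ≤ 3. Conversely, {b, c, d, e} is a clique of size 4, and the vertices of any clique must share a bag in every tree decomposition; so some bag has ≥ 4 vertices and tw(G) ≥ 3. Combining the bounds, tw(G) = 3.

Treewidth 3.
One such decomposition:
Bags: B1 = {b, c, d, e}  B2 = {a, b, d, e}
Tree: B1–B2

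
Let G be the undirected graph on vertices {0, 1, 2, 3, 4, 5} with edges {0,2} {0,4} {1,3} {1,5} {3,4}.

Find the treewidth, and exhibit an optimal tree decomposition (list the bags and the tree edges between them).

Treewidth 1.
One optimal decomposition is:
Bags: B1 = {1, 5}  B2 = {1, 3}  B3 = {3, 4}  B4 = {0, 4}  B5 = {0, 2}
Tree: B1–B2, B2–B3, B3–B4, B4–B5

Every bag has size at most 2, so the width is 2 − 1 = 1 and tw(G) ≤ 1. Any graph with an edge has treewidth ≥ 1, and G has the edge 5–1. Therefore the treewidth is 1.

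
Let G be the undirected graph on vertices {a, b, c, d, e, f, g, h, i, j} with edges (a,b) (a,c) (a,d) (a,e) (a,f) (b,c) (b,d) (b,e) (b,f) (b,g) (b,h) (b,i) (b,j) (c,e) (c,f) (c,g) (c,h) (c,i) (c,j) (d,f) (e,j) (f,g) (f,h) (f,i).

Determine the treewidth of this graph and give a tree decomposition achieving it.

Treewidth 3.
Bags: B1 = {a, b, c, f}  B2 = {b, c, f, h}  B3 = {b, c, f, i}  B4 = {b, c, f, g}  B5 = {a, b, c, e}  B6 = {b, c, e, j}  B7 = {a, b, d, f}
Tree: B1–B2, B2–B3, B3–B4, B1–B5, B5–B6, B1–B7

Every bag has size at most 4, so the width is 4 − 1 = 3 and tw(G) ≤ 3. For the lower bound, the 4 vertices {a, b, d, f} are pairwise adjacent, and any tree decomposition puts a clique entirely inside one bag — forcing width ≥ 3. Hence tw(G) = 3 exactly.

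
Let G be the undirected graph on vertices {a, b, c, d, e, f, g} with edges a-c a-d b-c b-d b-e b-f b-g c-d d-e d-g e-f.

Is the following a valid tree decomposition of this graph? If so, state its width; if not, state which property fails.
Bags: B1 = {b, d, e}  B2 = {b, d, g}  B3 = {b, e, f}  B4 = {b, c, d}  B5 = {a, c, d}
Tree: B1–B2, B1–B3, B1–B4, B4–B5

Every vertex of G appears in some bag (union = {a, b, c, d, e, f, g}); every edge is covered by a bag; and for each vertex v the set of bags containing v is connected in the bag tree. The decomposition is therefore valid. The largest bag has 3 vertices, so the width is 2.

Yes; width 2.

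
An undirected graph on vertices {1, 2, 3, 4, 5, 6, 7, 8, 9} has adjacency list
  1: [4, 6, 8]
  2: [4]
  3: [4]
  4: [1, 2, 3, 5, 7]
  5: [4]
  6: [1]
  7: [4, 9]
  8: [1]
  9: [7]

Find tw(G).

A width-1 tree decomposition is:
Bags: B1 = {4, 7}  B2 = {7, 9}  B3 = {1, 4}  B4 = {1, 6}  B5 = {4, 5}  B6 = {3, 4}  B7 = {2, 4}  B8 = {1, 8}
Tree: B1–B2, B1–B3, B3–B4, B3–B5, B5–B6, B5–B7, B3–B8
Each bag holds 2 vertices, so the decomposition has width 1, which upper-bounds the treewidth. Any graph with an edge has treewidth ≥ 1, and G has the edge 4–7. Combining the bounds, tw(G) = 1.

1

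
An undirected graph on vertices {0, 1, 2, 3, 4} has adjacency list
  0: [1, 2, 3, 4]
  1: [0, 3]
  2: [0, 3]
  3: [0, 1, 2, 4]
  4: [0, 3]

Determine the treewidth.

2

A width-2 tree decomposition is:
Bags: B1 = {0, 3, 4}  B2 = {0, 1, 3}  B3 = {0, 2, 3}
Tree: B1–B2, B1–B3
Every bag has size at most 3, so the width is 3 − 1 = 2 and tw(G) ≤ 2. Conversely, {0, 1, 3} is a clique of size 3, and the vertices of any clique must share a bag in every tree decomposition; so some bag has ≥ 3 vertices and tw(G) ≥ 2. Hence tw(G) = 2 exactly.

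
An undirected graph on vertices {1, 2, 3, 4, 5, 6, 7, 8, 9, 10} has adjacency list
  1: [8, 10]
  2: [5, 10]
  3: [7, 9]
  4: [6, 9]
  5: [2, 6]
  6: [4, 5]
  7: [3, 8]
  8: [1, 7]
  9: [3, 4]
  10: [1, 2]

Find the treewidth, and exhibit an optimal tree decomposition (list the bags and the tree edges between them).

Each bag holds 3 vertices, so the decomposition has width 2, which upper-bounds the treewidth. The edges 10–2–5–6–4–9–3–7–8–1–10 form a cycle, so G is not a tree and its treewidth is at least 2. The upper and lower bounds meet at 2, so that is the treewidth.

Treewidth 2.
One such decomposition:
Bags: B1 = {2, 5, 10}  B2 = {5, 6, 10}  B3 = {4, 6, 10}  B4 = {4, 9, 10}  B5 = {3, 9, 10}  B6 = {3, 7, 10}  B7 = {7, 8, 10}  B8 = {1, 8, 10}
Tree: B1–B2, B2–B3, B3–B4, B4–B5, B5–B6, B6–B7, B7–B8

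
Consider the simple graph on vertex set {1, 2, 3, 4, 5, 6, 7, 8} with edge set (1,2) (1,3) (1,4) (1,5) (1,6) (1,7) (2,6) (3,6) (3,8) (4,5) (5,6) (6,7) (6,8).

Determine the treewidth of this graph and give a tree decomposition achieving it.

Every bag has size at most 3, so the width is 3 − 1 = 2 and tw(G) ≤ 2. For the lower bound, the 3 vertices {3, 6, 8} are pairwise adjacent, and any tree decomposition puts a clique entirely inside one bag — forcing width ≥ 2. Hence tw(G) = 2 exactly.

Treewidth 2.
One such decomposition:
Bags: B1 = {1, 3, 6}  B2 = {1, 2, 6}  B3 = {1, 5, 6}  B4 = {1, 6, 7}  B5 = {1, 4, 5}  B6 = {3, 6, 8}
Tree: B1–B2, B1–B3, B2–B4, B3–B5, B1–B6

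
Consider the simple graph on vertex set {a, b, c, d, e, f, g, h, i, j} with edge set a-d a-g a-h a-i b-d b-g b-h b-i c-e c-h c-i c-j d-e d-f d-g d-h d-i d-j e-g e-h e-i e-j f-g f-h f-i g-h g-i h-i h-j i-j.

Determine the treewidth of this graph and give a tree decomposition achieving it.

The largest bag has 5 vertices, giving width 4; this decomposition certifies tw(G) ≤ 4. On the other hand G contains the 5-clique {d, e, g, h, i}. A clique must lie in a single bag of any decomposition, so no decomposition can have width below 4. Hence tw(G) = 4 exactly.

Treewidth 4.
One such decomposition:
Bags: B1 = {a, d, g, h, i}  B2 = {d, e, g, h, i}  B3 = {b, d, g, h, i}  B4 = {d, e, h, i, j}  B5 = {d, f, g, h, i}  B6 = {c, e, h, i, j}
Tree: B1–B2, B1–B3, B2–B4, B1–B5, B4–B6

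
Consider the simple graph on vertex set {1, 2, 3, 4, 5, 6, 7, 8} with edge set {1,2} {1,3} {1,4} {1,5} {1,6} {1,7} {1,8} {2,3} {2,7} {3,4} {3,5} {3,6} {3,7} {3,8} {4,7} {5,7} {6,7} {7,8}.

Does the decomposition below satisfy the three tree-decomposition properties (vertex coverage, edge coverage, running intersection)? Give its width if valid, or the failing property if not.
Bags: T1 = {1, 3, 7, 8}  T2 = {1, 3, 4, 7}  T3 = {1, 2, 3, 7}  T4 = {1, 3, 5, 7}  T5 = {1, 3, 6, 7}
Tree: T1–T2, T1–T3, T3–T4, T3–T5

Yes; width 3.

Every vertex of G appears in some bag (union = {1, 2, 3, 4, 5, 6, 7, 8}); every edge is covered by a bag; and for each vertex v the set of bags containing v is connected in the bag tree. The decomposition is therefore valid. The largest bag has 4 vertices, so the width is 3.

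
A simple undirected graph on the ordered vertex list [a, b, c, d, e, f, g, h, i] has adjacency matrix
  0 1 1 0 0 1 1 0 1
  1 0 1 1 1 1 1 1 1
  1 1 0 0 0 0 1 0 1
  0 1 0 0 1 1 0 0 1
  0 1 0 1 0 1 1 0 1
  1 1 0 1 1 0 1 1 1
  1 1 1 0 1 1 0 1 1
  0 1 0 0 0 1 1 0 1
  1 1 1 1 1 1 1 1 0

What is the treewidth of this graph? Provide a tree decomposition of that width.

Every bag has size at most 5, so the width is 5 − 1 = 4 and tw(G) ≤ 4. Conversely, {a, b, c, g, i} is a clique of size 5, and the vertices of any clique must share a bag in every tree decomposition; so some bag has ≥ 5 vertices and tw(G) ≥ 4. Combining the bounds, tw(G) = 4.

Treewidth 4.
Bags: B1 = {a, b, f, g, i}  B2 = {a, b, c, g, i}  B3 = {b, e, f, g, i}  B4 = {b, f, g, h, i}  B5 = {b, d, e, f, i}
Tree: B1–B2, B1–B3, B1–B4, B3–B5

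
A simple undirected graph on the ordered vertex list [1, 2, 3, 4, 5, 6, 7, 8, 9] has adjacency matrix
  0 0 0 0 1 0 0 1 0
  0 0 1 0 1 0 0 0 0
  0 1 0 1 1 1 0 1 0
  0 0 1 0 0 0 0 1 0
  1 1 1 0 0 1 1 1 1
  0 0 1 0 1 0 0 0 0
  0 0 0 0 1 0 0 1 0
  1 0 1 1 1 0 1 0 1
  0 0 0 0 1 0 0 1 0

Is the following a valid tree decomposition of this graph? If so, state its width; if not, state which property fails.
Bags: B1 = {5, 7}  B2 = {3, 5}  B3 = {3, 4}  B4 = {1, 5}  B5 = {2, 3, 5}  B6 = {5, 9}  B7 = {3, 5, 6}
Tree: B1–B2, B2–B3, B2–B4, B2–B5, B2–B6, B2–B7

A tree decomposition must satisfy three properties: every vertex lies in some bag; for every edge, both endpoints lie together in some bag; and for every vertex, the bags containing it form a connected subtree. Here vertex 8 appears in no bag, so the decomposition is invalid.

No — vertex 8 appears in no bag.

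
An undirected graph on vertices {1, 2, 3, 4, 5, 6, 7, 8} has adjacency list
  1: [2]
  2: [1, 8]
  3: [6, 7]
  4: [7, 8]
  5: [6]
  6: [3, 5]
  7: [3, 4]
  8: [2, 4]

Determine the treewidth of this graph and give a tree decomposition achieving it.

Treewidth 1.
One such decomposition:
Bags: B1 = {5, 6}  B2 = {3, 6}  B3 = {3, 7}  B4 = {4, 7}  B5 = {4, 8}  B6 = {2, 8}  B7 = {1, 2}
Tree: B1–B2, B2–B3, B3–B4, B4–B5, B5–B6, B6–B7

The largest bag has 2 vertices, giving width 1; this decomposition certifies tw(G) ≤ 1. G has an edge, so its treewidth is at least 1. Combining the bounds, tw(G) = 1.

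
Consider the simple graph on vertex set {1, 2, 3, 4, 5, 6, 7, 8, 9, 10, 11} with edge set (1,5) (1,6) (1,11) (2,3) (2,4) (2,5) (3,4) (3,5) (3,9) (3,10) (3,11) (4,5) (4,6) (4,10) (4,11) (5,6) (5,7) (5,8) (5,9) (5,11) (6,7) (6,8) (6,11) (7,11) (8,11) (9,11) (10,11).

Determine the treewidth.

3

A width-3 tree decomposition is:
Bags: B1 = {3, 4, 5, 11}  B2 = {3, 4, 10, 11}  B3 = {4, 5, 6, 11}  B4 = {2, 3, 4, 5}  B5 = {5, 6, 8, 11}  B6 = {3, 5, 9, 11}  B7 = {1, 5, 6, 11}  B8 = {5, 6, 7, 11}
Tree: B1–B2, B1–B3, B1–B4, B3–B5, B1–B6, B3–B7, B7–B8
Each bag holds 4 vertices, so the decomposition has width 3, which upper-bounds the treewidth. On the other hand G contains the 4-clique {3, 4, 10, 11}. A clique must lie in a single bag of any decomposition, so no decomposition can have width below 3. Hence tw(G) = 3 exactly.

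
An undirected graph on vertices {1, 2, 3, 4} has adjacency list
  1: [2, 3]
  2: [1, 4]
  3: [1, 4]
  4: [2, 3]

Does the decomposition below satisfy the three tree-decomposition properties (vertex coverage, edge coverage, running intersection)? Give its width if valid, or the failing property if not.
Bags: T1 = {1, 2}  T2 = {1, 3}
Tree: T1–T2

A tree decomposition must satisfy three properties: every vertex lies in some bag; for every edge, both endpoints lie together in some bag; and for every vertex, the bags containing it form a connected subtree. Here vertex 4 appears in no bag, so the decomposition is invalid.

No — vertex 4 appears in no bag.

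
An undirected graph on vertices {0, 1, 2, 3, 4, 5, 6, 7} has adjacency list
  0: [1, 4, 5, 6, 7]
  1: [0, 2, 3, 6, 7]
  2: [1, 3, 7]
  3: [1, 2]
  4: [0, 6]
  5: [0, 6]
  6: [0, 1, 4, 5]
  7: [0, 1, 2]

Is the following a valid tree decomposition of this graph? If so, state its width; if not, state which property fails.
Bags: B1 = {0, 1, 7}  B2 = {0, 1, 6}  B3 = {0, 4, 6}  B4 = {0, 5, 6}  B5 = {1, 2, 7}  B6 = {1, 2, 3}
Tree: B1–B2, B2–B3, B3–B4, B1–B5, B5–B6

Every vertex of G appears in some bag (union = {0, 1, 2, 3, 4, 5, 6, 7}); every edge is covered by a bag; and for each vertex v the set of bags containing v is connected in the bag tree. The decomposition is therefore valid. The largest bag has 3 vertices, so the width is 2.

Yes; width 2.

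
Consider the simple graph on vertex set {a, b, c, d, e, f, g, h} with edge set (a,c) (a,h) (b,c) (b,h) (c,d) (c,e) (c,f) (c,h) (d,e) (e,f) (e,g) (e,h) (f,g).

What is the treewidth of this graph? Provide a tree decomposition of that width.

Every bag has size at most 3, so the width is 3 − 1 = 2 and tw(G) ≤ 2. Conversely, {e, f, g} is a clique of size 3, and the vertices of any clique must share a bag in every tree decomposition; so some bag has ≥ 3 vertices and tw(G) ≥ 2. Therefore the treewidth is 2.

Treewidth 2.
One optimal decomposition is:
Bags: B1 = {c, e, f}  B2 = {c, e, h}  B3 = {a, c, h}  B4 = {e, f, g}  B5 = {b, c, h}  B6 = {c, d, e}
Tree: B1–B2, B2–B3, B1–B4, B2–B5, B1–B6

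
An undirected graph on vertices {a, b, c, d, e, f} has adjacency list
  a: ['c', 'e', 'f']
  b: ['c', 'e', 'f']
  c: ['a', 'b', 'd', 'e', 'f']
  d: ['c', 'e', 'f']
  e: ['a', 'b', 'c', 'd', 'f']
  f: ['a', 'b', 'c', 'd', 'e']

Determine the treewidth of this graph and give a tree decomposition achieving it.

Every bag has size at most 4, so the width is 4 − 1 = 3 and tw(G) ≤ 3. On the other hand G contains the 4-clique {c, d, e, f}. A clique must lie in a single bag of any decomposition, so no decomposition can have width below 3. Therefore the treewidth is 3.

Treewidth 3.
One such decomposition:
Bags: B1 = {b, c, e, f}  B2 = {c, d, e, f}  B3 = {a, c, e, f}
Tree: B1–B2, B2–B3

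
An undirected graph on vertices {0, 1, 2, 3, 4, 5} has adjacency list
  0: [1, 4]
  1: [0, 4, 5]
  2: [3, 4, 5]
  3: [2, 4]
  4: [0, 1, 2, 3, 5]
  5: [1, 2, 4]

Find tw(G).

A width-2 tree decomposition is:
Bags: B1 = {1, 4, 5}  B2 = {2, 4, 5}  B3 = {2, 3, 4}  B4 = {0, 1, 4}
Tree: B1–B2, B2–B3, B1–B4
Each bag holds 3 vertices, so the decomposition has width 2, which upper-bounds the treewidth. Conversely, {0, 1, 4} is a clique of size 3, and the vertices of any clique must share a bag in every tree decomposition; so some bag has ≥ 3 vertices and tw(G) ≥ 2. The upper and lower bounds meet at 2, so that is the treewidth.

2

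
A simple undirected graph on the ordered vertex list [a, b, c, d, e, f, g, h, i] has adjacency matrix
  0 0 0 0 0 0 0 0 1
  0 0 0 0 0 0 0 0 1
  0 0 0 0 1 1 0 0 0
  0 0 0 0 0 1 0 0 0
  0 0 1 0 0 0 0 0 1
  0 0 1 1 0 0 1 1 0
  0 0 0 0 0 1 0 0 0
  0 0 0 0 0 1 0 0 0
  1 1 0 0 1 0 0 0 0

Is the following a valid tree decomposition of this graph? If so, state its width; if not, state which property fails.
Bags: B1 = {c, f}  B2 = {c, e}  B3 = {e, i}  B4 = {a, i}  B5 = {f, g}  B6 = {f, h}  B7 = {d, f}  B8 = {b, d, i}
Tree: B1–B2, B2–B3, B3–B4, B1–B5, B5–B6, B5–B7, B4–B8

No — bags containing vertex d are not connected in the tree.

A tree decomposition must satisfy three properties: every vertex lies in some bag; for every edge, both endpoints lie together in some bag; and for every vertex, the bags containing it form a connected subtree. Here bags containing vertex d are not connected in the tree, so the decomposition is invalid.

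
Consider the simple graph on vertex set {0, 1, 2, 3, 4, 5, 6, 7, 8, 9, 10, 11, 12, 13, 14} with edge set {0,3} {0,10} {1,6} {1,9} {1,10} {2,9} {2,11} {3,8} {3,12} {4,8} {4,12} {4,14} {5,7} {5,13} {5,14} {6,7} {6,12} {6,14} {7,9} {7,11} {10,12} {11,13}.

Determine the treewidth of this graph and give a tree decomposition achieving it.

Treewidth 3.
One such decomposition:
Bags: B1 = {2, 9, 11, 13}  B2 = {7, 9, 11, 13}  B3 = {5, 7, 9, 13}  B4 = {1, 5, 7, 9}  B5 = {1, 5, 6, 7}  B6 = {1, 5, 6, 14}  B7 = {1, 6, 10, 14}  B8 = {6, 10, 12, 14}  B9 = {4, 10, 12, 14}  B10 = {0, 4, 10, 12}  B11 = {0, 3, 4, 12}  B12 = {0, 3, 4, 8}
Tree: B1–B2, B2–B3, B3–B4, B4–B5, B5–B6, B6–B7, B7–B8, B8–B9, B9–B10, B10–B11, B11–B12

Each bag holds 4 vertices, so the decomposition has width 3, which upper-bounds the treewidth. For the lower bound: the 4 vertex sets {2,11,13}, {9}, {7}, {1,5,6,14} are disjoint, each induces a connected subgraph, and every pair is joined by at least one edge of G. Contracting each set to a single vertex therefore yields K_{4} as a minor, and since treewidth is minor-monotone, tw(G) ≥ tw(K_{4}) = 3. The upper and lower bounds meet at 3, so that is the treewidth.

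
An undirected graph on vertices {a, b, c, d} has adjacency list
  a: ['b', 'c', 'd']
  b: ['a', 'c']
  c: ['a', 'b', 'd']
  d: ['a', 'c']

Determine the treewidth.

2

A width-2 tree decomposition is:
Bags: B1 = {a, c, d}  B2 = {a, b, c}
Tree: B1–B2
The largest bag has 3 vertices, giving width 2; this decomposition certifies tw(G) ≤ 2. For the lower bound, the 3 vertices {a, c, d} are pairwise adjacent, and any tree decomposition puts a clique entirely inside one bag — forcing width ≥ 2. The upper and lower bounds meet at 2, so that is the treewidth.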